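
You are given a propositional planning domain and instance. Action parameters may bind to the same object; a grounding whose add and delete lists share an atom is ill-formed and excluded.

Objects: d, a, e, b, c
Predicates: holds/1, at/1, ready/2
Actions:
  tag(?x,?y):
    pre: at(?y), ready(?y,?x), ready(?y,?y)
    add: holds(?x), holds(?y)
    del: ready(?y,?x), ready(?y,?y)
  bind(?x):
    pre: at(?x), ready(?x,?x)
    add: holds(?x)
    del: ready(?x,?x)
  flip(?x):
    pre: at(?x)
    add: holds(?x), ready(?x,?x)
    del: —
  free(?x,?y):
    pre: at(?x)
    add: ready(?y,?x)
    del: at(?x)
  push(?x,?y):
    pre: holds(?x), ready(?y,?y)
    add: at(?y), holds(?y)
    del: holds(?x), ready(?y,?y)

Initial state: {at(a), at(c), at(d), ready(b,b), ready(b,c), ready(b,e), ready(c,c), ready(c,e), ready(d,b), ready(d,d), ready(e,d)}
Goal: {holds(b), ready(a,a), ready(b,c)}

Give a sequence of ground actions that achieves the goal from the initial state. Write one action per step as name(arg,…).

1. tag(b,d)  →  {at(a), at(c), at(d), holds(b), holds(d), ready(b,b), ready(b,c), ready(b,e), ready(c,c), ready(c,e), ready(e,d)}
2. flip(a)  →  {at(a), at(c), at(d), holds(a), holds(b), holds(d), ready(a,a), ready(b,b), ready(b,c), ready(b,e), ready(c,c), ready(c,e), ready(e,d)}

tag(b,d); flip(a)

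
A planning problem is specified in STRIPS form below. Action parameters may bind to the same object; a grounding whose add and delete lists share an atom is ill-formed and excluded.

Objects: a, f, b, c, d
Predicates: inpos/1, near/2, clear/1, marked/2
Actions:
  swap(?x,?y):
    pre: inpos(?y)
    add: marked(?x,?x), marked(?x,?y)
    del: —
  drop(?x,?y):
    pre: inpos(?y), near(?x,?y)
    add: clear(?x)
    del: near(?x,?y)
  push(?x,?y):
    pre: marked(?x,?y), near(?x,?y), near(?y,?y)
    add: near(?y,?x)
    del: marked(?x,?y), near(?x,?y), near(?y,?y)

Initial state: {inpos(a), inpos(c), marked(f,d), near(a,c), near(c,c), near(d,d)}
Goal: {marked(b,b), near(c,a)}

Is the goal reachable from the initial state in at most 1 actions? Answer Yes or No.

1. swap(a,c)  →  {inpos(a), inpos(c), marked(a,a), marked(a,c), marked(f,d), near(a,c), near(c,c), near(d,d)}
2. swap(b,a)  →  {inpos(a), inpos(c), marked(a,a), marked(a,c), marked(b,a), marked(b,b), marked(f,d), near(a,c), near(c,c), near(d,d)}
3. push(a,c)  →  {inpos(a), inpos(c), marked(a,a), marked(b,a), marked(b,b), marked(f,d), near(c,a), near(d,d)}
optimal plan length = 3; 3 > 1

No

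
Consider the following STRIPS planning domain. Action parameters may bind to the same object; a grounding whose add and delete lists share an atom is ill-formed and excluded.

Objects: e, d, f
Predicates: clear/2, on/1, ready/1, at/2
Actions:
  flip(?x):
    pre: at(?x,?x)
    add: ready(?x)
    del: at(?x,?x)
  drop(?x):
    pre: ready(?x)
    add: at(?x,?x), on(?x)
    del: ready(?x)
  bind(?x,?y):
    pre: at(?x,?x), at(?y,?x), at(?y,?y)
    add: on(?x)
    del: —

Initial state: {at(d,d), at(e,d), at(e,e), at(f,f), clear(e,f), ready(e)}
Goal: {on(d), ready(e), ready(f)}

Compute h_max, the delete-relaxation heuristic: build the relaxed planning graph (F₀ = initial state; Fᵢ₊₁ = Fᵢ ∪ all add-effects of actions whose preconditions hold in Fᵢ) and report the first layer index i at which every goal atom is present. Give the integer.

1

F0 = init (6 atoms)
F1 = F0 ∪ {on(d), on(e), on(f), ready(d), ready(f)}  (11 atoms)
goal ⊆ F1  ⇒  h_max = 1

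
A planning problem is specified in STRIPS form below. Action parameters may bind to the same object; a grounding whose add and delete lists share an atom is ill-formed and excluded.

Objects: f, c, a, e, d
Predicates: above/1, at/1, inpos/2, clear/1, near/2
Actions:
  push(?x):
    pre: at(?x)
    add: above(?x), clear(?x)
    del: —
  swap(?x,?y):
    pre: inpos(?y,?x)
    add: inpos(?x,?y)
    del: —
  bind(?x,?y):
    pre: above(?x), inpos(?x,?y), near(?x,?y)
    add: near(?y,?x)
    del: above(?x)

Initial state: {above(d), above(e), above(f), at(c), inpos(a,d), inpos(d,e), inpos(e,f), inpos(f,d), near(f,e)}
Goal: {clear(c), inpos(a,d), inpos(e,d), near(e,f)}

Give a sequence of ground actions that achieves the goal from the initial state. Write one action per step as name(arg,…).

push(c); swap(f,e); swap(e,d); bind(f,e)

1. push(c)  →  {above(c), above(d), above(e), above(f), at(c), clear(c), inpos(a,d), inpos(d,e), inpos(e,f), inpos(f,d), near(f,e)}
2. swap(f,e)  →  {above(c), above(d), above(e), above(f), at(c), clear(c), inpos(a,d), inpos(d,e), inpos(e,f), inpos(f,d), inpos(f,e), near(f,e)}
3. swap(e,d)  →  {above(c), above(d), above(e), above(f), at(c), clear(c), inpos(a,d), inpos(d,e), inpos(e,d), inpos(e,f), inpos(f,d), inpos(f,e), near(f,e)}
4. bind(f,e)  →  {above(c), above(d), above(e), at(c), clear(c), inpos(a,d), inpos(d,e), inpos(e,d), inpos(e,f), inpos(f,d), inpos(f,e), near(e,f), near(f,e)}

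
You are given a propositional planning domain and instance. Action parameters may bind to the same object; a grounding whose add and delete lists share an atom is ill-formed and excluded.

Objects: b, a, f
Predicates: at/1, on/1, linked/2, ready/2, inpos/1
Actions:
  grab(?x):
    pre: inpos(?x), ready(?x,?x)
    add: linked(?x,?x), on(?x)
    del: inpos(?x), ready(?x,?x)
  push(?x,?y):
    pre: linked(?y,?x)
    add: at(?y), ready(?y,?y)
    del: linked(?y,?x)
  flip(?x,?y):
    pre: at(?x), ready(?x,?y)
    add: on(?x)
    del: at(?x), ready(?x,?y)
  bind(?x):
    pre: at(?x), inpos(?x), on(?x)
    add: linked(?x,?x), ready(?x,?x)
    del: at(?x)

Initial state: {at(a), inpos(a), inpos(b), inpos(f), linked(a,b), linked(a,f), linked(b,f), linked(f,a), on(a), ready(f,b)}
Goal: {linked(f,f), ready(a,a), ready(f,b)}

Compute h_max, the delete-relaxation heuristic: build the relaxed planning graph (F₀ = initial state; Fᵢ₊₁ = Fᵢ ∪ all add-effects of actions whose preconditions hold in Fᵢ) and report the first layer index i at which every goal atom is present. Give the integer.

F0 = init (10 atoms)
F1 = F0 ∪ {at(b), at(f), linked(a,a), ready(a,a), ready(b,b), ready(f,f)}  (16 atoms)
F2 = F1 ∪ {linked(b,b), linked(f,f), on(b), on(f)}  (20 atoms)
goal ⊆ F2  ⇒  h_max = 2

2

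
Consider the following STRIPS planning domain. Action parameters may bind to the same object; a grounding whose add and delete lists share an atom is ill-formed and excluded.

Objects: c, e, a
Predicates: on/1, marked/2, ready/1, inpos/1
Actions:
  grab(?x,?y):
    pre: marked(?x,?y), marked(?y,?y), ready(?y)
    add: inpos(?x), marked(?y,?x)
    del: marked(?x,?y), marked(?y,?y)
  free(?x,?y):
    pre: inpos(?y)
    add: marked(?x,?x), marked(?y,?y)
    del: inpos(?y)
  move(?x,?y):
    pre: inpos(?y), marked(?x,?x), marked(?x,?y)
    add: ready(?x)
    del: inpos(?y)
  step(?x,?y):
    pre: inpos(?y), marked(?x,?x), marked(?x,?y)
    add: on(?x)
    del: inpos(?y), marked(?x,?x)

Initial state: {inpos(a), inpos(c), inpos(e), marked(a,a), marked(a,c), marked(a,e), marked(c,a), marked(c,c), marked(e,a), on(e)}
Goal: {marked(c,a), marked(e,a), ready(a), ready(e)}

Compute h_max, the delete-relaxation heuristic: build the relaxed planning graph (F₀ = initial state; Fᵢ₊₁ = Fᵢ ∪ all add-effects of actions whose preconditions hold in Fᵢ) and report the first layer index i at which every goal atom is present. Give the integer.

2

F0 = init (10 atoms)
F1 = F0 ∪ {marked(e,e), on(a), on(c), ready(a), ready(c)}  (15 atoms)
F2 = F1 ∪ {ready(e)}  (16 atoms)
goal ⊆ F2  ⇒  h_max = 2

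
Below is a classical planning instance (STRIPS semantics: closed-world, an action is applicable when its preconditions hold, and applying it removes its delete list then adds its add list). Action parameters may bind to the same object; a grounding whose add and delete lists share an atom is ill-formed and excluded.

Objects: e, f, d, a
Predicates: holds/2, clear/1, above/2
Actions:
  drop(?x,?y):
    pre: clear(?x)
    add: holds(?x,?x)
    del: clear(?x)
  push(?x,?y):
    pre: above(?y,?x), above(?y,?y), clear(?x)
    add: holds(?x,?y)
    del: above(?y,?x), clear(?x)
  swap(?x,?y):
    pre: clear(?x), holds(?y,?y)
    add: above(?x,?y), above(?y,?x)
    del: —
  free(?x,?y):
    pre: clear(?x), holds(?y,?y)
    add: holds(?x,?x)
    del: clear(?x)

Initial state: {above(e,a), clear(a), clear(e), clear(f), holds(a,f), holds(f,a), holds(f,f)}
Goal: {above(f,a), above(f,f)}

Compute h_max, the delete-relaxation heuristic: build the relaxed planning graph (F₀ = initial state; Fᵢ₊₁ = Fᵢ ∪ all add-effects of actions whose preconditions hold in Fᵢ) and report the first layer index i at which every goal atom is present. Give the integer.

F0 = init (7 atoms)
F1 = F0 ∪ {above(a,f), above(e,f), above(f,a), above(f,e), above(f,f), holds(a,a), holds(e,e)}  (14 atoms)
goal ⊆ F1  ⇒  h_max = 1

1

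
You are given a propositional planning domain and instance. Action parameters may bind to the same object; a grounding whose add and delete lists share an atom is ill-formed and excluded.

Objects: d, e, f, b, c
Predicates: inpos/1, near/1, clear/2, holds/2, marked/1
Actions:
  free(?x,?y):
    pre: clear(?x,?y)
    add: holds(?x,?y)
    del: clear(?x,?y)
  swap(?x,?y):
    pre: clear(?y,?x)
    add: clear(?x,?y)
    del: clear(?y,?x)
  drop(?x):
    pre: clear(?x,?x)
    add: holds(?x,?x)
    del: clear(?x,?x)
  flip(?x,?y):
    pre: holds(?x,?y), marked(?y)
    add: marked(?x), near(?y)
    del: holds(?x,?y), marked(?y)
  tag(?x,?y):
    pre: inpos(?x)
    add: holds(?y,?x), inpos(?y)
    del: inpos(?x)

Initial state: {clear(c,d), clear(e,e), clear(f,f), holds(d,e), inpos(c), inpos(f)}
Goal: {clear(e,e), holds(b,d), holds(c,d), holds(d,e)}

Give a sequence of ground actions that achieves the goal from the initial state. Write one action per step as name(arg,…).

free(c,d); tag(f,d); tag(d,b)

1. free(c,d)  →  {clear(e,e), clear(f,f), holds(c,d), holds(d,e), inpos(c), inpos(f)}
2. tag(f,d)  →  {clear(e,e), clear(f,f), holds(c,d), holds(d,e), holds(d,f), inpos(c), inpos(d)}
3. tag(d,b)  →  {clear(e,e), clear(f,f), holds(b,d), holds(c,d), holds(d,e), holds(d,f), inpos(b), inpos(c)}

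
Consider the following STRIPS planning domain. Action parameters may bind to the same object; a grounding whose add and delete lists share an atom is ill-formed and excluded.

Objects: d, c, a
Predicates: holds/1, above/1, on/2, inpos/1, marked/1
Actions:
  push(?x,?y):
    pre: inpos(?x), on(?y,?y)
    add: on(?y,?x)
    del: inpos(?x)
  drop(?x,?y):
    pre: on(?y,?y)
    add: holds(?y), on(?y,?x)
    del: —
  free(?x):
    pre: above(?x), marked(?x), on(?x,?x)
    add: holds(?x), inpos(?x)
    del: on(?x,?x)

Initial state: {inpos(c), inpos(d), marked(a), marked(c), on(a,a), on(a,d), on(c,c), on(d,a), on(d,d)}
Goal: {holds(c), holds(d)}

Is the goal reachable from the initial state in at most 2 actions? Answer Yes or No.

Yes

1. drop(d,d)  →  {holds(d), inpos(c), inpos(d), marked(a), marked(c), on(a,a), on(a,d), on(c,c), on(d,a), on(d,d)}
2. drop(d,c)  →  {holds(c), holds(d), inpos(c), inpos(d), marked(a), marked(c), on(a,a), on(a,d), on(c,c), on(c,d), on(d,a), on(d,d)}
optimal plan length = 2; 2 ≤ 2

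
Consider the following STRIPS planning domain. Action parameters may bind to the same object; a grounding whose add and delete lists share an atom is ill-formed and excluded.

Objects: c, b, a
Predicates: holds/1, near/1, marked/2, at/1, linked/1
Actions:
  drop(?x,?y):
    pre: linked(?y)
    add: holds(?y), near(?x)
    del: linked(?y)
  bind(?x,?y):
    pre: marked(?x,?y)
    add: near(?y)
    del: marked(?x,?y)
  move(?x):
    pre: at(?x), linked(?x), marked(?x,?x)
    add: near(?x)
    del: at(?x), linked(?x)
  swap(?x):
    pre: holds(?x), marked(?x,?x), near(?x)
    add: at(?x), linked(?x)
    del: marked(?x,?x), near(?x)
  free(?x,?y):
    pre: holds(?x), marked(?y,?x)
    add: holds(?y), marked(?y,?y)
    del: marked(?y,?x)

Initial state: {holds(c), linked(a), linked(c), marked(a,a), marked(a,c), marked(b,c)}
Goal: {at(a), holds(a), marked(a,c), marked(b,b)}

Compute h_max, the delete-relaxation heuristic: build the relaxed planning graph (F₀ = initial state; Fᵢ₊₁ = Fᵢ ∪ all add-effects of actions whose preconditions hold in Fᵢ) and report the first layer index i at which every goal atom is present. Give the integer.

2

F0 = init (6 atoms)
F1 = F0 ∪ {holds(a), holds(b), marked(b,b), near(a), near(b), near(c)}  (12 atoms)
F2 = F1 ∪ {at(a), at(b), linked(b)}  (15 atoms)
goal ⊆ F2  ⇒  h_max = 2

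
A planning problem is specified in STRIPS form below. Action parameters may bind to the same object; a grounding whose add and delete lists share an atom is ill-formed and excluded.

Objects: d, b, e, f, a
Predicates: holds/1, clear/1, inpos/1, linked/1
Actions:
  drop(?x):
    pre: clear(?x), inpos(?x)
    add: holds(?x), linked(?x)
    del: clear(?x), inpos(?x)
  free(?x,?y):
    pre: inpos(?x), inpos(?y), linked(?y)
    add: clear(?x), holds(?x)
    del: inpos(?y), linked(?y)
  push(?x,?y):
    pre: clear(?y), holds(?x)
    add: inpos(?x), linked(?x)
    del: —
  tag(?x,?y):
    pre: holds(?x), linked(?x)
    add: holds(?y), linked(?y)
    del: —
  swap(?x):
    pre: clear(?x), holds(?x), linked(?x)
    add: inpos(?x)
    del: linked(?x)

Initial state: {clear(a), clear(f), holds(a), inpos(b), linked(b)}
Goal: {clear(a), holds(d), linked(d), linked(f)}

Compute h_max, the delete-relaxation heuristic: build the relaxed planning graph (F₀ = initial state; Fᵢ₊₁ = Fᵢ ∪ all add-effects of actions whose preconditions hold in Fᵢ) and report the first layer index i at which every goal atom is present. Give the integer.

F0 = init (5 atoms)
F1 = F0 ∪ {clear(b), holds(b), inpos(a), linked(a)}  (9 atoms)
F2 = F1 ∪ {holds(d), holds(e), holds(f), linked(d), linked(e), linked(f)}  (15 atoms)
goal ⊆ F2  ⇒  h_max = 2

2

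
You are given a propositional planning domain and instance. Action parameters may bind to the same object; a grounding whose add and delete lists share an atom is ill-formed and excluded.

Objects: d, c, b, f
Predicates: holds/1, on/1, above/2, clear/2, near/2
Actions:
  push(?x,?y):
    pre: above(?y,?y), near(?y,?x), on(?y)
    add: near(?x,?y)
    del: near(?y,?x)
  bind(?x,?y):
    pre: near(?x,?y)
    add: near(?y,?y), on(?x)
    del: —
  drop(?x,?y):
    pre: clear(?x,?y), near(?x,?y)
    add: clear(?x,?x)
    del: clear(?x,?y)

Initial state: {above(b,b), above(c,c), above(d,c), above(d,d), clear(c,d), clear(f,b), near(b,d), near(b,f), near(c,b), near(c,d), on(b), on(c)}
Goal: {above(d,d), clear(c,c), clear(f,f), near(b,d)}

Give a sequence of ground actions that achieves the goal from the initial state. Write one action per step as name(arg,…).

push(f,b); drop(c,d); drop(f,b)

1. push(f,b)  →  {above(b,b), above(c,c), above(d,c), above(d,d), clear(c,d), clear(f,b), near(b,d), near(c,b), near(c,d), near(f,b), on(b), on(c)}
2. drop(c,d)  →  {above(b,b), above(c,c), above(d,c), above(d,d), clear(c,c), clear(f,b), near(b,d), near(c,b), near(c,d), near(f,b), on(b), on(c)}
3. drop(f,b)  →  {above(b,b), above(c,c), above(d,c), above(d,d), clear(c,c), clear(f,f), near(b,d), near(c,b), near(c,d), near(f,b), on(b), on(c)}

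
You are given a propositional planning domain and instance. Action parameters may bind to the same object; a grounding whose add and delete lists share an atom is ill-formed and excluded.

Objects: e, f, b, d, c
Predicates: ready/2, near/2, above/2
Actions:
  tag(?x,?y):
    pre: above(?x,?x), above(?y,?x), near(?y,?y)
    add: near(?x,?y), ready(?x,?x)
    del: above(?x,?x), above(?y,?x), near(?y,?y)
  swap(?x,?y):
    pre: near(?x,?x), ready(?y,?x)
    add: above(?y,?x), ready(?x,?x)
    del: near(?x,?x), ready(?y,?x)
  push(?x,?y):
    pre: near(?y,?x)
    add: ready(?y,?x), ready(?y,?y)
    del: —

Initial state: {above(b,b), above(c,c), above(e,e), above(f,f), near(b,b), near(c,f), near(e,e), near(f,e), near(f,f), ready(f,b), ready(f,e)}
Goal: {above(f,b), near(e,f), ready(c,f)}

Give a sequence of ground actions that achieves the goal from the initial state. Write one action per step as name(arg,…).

1. swap(e,f)  →  {above(b,b), above(c,c), above(e,e), above(f,e), above(f,f), near(b,b), near(c,f), near(f,e), near(f,f), ready(e,e), ready(f,b)}
2. tag(e,f)  →  {above(b,b), above(c,c), above(f,f), near(b,b), near(c,f), near(e,f), near(f,e), ready(e,e), ready(f,b)}
3. swap(b,f)  →  {above(b,b), above(c,c), above(f,b), above(f,f), near(c,f), near(e,f), near(f,e), ready(b,b), ready(e,e)}
4. push(f,c)  →  {above(b,b), above(c,c), above(f,b), above(f,f), near(c,f), near(e,f), near(f,e), ready(b,b), ready(c,c), ready(c,f), ready(e,e)}

swap(e,f); tag(e,f); swap(b,f); push(f,c)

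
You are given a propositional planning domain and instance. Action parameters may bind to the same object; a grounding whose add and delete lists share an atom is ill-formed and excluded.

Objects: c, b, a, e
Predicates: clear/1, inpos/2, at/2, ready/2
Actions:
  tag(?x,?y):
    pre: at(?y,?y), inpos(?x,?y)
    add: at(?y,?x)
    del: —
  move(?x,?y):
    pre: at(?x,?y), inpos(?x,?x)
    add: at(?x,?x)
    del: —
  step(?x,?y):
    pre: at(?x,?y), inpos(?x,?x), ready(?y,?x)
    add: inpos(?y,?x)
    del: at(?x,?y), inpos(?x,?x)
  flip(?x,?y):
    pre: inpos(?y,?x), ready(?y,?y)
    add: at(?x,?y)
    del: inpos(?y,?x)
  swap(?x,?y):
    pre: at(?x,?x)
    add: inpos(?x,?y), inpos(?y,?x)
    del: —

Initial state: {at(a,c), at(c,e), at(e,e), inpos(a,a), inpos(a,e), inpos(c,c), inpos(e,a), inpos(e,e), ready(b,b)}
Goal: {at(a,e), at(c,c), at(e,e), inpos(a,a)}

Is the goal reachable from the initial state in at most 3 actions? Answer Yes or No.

Yes

1. move(c,e)  →  {at(a,c), at(c,c), at(c,e), at(e,e), inpos(a,a), inpos(a,e), inpos(c,c), inpos(e,a), inpos(e,e), ready(b,b)}
2. move(a,c)  →  {at(a,a), at(a,c), at(c,c), at(c,e), at(e,e), inpos(a,a), inpos(a,e), inpos(c,c), inpos(e,a), inpos(e,e), ready(b,b)}
3. tag(e,a)  →  {at(a,a), at(a,c), at(a,e), at(c,c), at(c,e), at(e,e), inpos(a,a), inpos(a,e), inpos(c,c), inpos(e,a), inpos(e,e), ready(b,b)}
optimal plan length = 3; 3 ≤ 3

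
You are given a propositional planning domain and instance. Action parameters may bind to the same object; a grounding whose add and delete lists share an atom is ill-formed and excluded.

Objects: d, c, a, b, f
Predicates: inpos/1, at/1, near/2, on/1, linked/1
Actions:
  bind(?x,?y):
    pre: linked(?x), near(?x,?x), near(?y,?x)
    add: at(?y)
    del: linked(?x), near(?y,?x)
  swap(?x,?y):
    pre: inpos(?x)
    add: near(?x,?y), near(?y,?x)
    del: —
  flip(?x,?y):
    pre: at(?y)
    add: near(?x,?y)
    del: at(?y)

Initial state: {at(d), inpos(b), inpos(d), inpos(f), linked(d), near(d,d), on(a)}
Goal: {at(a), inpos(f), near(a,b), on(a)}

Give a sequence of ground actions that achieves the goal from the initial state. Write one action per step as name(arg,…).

swap(d,a); bind(d,a); swap(b,a)

1. swap(d,a)  →  {at(d), inpos(b), inpos(d), inpos(f), linked(d), near(a,d), near(d,a), near(d,d), on(a)}
2. bind(d,a)  →  {at(a), at(d), inpos(b), inpos(d), inpos(f), near(d,a), near(d,d), on(a)}
3. swap(b,a)  →  {at(a), at(d), inpos(b), inpos(d), inpos(f), near(a,b), near(b,a), near(d,a), near(d,d), on(a)}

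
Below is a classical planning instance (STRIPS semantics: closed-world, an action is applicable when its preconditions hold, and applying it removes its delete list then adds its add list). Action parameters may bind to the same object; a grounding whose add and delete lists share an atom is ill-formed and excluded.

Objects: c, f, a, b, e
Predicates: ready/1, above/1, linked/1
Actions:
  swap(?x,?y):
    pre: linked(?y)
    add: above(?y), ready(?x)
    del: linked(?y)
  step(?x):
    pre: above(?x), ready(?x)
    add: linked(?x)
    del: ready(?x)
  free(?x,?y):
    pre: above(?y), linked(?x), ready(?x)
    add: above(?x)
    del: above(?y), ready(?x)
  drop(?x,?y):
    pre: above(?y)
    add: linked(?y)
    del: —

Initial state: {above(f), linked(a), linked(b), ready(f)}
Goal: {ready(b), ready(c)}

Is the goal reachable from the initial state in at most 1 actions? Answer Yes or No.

1. swap(c,a)  →  {above(a), above(f), linked(b), ready(c), ready(f)}
2. swap(b,b)  →  {above(a), above(b), above(f), ready(b), ready(c), ready(f)}
optimal plan length = 2; 2 > 1

No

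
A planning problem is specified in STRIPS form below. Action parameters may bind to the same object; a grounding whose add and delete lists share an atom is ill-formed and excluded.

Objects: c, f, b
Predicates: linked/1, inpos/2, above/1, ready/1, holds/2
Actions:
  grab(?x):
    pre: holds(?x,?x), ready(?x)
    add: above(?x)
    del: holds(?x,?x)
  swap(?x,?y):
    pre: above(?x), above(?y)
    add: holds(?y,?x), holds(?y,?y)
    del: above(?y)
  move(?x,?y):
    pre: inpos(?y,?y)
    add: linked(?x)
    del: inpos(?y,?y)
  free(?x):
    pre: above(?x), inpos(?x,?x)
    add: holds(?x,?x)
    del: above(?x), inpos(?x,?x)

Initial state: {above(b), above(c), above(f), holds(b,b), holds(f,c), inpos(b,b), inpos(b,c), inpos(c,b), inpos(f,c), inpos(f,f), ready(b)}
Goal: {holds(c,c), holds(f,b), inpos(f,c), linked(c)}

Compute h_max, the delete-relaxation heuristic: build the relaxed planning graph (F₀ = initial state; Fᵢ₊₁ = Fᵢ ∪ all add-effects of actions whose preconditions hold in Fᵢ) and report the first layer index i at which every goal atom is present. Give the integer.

1

F0 = init (11 atoms)
F1 = F0 ∪ {holds(b,c), holds(b,f), holds(c,b), holds(c,c), holds(c,f), holds(f,b), holds(f,f), linked(b), linked(c), linked(f)}  (21 atoms)
goal ⊆ F1  ⇒  h_max = 1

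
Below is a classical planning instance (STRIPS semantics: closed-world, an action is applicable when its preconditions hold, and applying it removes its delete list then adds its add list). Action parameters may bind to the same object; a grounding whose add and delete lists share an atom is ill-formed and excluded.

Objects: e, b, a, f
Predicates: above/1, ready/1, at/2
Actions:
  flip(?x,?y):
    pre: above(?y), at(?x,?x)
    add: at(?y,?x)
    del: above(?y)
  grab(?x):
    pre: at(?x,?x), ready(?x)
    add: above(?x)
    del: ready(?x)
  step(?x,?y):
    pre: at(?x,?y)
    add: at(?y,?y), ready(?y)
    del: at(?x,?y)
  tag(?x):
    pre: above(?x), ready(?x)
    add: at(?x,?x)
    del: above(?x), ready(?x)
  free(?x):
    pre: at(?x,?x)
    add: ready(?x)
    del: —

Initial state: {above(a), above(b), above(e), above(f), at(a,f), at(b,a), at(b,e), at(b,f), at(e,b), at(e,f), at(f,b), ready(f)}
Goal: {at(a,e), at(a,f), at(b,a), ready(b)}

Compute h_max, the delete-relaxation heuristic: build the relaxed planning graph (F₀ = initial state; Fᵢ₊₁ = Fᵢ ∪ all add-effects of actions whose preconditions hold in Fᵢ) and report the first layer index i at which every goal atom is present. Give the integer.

2

F0 = init (12 atoms)
F1 = F0 ∪ {at(a,a), at(b,b), at(e,e), at(f,f), ready(a), ready(b), ready(e)}  (19 atoms)
F2 = F1 ∪ {at(a,b), at(a,e), at(e,a), at(f,a), at(f,e)}  (24 atoms)
goal ⊆ F2  ⇒  h_max = 2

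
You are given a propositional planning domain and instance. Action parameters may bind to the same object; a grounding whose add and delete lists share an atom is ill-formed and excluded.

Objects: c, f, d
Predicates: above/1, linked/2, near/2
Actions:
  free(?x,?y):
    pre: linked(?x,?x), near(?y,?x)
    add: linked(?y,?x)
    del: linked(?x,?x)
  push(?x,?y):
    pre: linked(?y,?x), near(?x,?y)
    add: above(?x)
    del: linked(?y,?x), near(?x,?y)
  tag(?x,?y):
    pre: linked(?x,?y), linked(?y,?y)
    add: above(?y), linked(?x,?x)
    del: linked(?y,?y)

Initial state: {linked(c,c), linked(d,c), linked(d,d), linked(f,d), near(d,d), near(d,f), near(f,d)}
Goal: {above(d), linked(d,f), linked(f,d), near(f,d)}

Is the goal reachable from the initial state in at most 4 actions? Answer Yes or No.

1. tag(f,d)  →  {above(d), linked(c,c), linked(d,c), linked(f,d), linked(f,f), near(d,d), near(d,f), near(f,d)}
2. free(f,d)  →  {above(d), linked(c,c), linked(d,c), linked(d,f), linked(f,d), near(d,d), near(d,f), near(f,d)}
optimal plan length = 2; 2 ≤ 4

Yes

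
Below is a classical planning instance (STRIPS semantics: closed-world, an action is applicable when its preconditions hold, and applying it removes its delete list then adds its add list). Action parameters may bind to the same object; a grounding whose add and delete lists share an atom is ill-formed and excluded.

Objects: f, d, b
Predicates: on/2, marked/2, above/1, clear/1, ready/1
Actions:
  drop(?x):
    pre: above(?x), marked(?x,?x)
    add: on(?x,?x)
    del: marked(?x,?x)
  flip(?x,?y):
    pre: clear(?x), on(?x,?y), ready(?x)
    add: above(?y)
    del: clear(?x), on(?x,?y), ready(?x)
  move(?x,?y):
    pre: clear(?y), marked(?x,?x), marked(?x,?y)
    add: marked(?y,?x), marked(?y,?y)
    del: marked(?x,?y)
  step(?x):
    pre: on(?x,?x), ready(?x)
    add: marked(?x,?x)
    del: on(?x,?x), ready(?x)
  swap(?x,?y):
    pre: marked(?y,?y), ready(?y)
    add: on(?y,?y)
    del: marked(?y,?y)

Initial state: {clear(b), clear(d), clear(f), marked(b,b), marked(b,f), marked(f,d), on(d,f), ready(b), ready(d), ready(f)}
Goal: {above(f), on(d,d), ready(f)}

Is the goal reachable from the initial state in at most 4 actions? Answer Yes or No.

1. move(b,f)  →  {clear(b), clear(d), clear(f), marked(b,b), marked(f,b), marked(f,d), marked(f,f), on(d,f), ready(b), ready(d), ready(f)}
2. move(f,d)  →  {clear(b), clear(d), clear(f), marked(b,b), marked(d,d), marked(d,f), marked(f,b), marked(f,f), on(d,f), ready(b), ready(d), ready(f)}
3. swap(f,d)  →  {clear(b), clear(d), clear(f), marked(b,b), marked(d,f), marked(f,b), marked(f,f), on(d,d), on(d,f), ready(b), ready(d), ready(f)}
4. flip(d,f)  →  {above(f), clear(b), clear(f), marked(b,b), marked(d,f), marked(f,b), marked(f,f), on(d,d), ready(b), ready(f)}
optimal plan length = 4; 4 ≤ 4

Yes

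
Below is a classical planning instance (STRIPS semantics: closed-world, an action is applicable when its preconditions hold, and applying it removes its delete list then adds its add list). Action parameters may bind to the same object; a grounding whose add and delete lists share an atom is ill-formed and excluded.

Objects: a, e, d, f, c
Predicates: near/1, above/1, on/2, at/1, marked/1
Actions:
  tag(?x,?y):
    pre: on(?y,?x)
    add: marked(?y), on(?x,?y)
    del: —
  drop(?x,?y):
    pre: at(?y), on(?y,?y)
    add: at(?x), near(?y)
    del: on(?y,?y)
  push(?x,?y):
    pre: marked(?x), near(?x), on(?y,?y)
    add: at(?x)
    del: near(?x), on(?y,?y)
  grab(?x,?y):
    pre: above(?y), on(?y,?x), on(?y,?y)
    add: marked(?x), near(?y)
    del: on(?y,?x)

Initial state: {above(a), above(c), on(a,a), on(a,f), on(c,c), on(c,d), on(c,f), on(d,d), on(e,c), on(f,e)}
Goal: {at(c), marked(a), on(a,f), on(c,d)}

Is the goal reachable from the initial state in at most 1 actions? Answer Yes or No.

1. tag(a,a)  →  {above(a), above(c), marked(a), on(a,a), on(a,f), on(c,c), on(c,d), on(c,f), on(d,d), on(e,c), on(f,e)}
2. grab(c,c)  →  {above(a), above(c), marked(a), marked(c), near(c), on(a,a), on(a,f), on(c,d), on(c,f), on(d,d), on(e,c), on(f,e)}
3. push(c,a)  →  {above(a), above(c), at(c), marked(a), marked(c), on(a,f), on(c,d), on(c,f), on(d,d), on(e,c), on(f,e)}
optimal plan length = 3; 3 > 1

No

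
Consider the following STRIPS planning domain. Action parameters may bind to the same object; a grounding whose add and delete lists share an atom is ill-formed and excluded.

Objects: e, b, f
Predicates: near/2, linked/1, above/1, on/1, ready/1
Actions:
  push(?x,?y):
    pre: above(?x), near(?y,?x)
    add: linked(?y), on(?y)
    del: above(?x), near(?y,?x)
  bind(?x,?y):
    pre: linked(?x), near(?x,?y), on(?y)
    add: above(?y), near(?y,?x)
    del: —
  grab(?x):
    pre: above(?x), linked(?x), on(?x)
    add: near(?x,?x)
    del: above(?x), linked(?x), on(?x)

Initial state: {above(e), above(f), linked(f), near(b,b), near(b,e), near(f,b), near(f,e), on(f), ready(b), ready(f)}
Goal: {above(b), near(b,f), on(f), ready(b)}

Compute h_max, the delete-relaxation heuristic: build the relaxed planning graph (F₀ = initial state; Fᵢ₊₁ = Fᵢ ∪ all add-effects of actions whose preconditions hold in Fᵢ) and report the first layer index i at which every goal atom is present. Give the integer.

F0 = init (10 atoms)
F1 = F0 ∪ {linked(b), near(f,f), on(b)}  (13 atoms)
F2 = F1 ∪ {above(b), near(b,f)}  (15 atoms)
goal ⊆ F2  ⇒  h_max = 2

2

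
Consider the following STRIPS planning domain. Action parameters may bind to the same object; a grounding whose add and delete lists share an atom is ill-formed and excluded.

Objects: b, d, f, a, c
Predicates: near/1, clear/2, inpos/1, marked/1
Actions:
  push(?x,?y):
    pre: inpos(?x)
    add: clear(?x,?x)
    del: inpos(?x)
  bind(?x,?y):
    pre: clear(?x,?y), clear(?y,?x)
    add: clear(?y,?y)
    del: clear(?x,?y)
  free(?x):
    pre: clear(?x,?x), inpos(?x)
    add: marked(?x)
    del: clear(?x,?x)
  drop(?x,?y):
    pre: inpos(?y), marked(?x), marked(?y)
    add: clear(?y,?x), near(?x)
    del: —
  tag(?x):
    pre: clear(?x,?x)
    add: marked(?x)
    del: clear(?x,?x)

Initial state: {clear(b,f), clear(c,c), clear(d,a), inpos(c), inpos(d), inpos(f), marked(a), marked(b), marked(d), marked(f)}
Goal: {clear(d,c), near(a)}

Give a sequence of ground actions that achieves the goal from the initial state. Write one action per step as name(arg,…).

1. free(c)  →  {clear(b,f), clear(d,a), inpos(c), inpos(d), inpos(f), marked(a), marked(b), marked(c), marked(d), marked(f)}
2. drop(a,d)  →  {clear(b,f), clear(d,a), inpos(c), inpos(d), inpos(f), marked(a), marked(b), marked(c), marked(d), marked(f), near(a)}
3. drop(c,d)  →  {clear(b,f), clear(d,a), clear(d,c), inpos(c), inpos(d), inpos(f), marked(a), marked(b), marked(c), marked(d), marked(f), near(a), near(c)}

free(c); drop(a,d); drop(c,d)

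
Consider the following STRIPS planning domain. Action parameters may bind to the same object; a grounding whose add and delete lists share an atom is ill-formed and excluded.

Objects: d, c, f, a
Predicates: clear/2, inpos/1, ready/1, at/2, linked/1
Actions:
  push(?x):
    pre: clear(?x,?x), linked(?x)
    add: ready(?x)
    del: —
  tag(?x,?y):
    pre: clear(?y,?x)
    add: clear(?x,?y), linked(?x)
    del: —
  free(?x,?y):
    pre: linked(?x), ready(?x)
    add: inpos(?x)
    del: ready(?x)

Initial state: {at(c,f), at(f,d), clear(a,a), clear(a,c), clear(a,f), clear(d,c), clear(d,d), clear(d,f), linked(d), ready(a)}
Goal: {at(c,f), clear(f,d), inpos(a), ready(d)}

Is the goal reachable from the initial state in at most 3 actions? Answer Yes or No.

1. push(d)  →  {at(c,f), at(f,d), clear(a,a), clear(a,c), clear(a,f), clear(d,c), clear(d,d), clear(d,f), linked(d), ready(a), ready(d)}
2. tag(f,d)  →  {at(c,f), at(f,d), clear(a,a), clear(a,c), clear(a,f), clear(d,c), clear(d,d), clear(d,f), clear(f,d), linked(d), linked(f), ready(a), ready(d)}
3. tag(a,a)  →  {at(c,f), at(f,d), clear(a,a), clear(a,c), clear(a,f), clear(d,c), clear(d,d), clear(d,f), clear(f,d), linked(a), linked(d), linked(f), ready(a), ready(d)}
4. free(a,d)  →  {at(c,f), at(f,d), clear(a,a), clear(a,c), clear(a,f), clear(d,c), clear(d,d), clear(d,f), clear(f,d), inpos(a), linked(a), linked(d), linked(f), ready(d)}
optimal plan length = 4; 4 > 3

No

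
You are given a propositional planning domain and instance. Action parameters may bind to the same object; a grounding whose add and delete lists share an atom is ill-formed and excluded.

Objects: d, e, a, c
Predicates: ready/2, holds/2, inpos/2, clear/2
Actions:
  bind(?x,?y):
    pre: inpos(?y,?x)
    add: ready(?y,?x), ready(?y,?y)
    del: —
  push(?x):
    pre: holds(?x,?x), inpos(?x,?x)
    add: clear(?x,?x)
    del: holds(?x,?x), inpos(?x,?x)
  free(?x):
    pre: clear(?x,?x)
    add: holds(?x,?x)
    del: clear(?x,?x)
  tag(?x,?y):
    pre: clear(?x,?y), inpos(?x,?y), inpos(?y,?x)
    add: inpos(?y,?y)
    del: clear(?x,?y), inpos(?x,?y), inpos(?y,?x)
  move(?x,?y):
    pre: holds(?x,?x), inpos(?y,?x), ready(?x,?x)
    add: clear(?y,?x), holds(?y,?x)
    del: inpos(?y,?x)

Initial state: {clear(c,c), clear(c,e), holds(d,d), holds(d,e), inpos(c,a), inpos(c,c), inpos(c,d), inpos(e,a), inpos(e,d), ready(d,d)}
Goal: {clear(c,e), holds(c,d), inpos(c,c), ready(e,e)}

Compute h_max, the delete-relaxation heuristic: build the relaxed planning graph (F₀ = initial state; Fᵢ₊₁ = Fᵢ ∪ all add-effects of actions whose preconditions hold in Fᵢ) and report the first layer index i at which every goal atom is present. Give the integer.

1

F0 = init (10 atoms)
F1 = F0 ∪ {clear(c,d), clear(e,d), holds(c,c), holds(c,d), holds(e,d), ready(c,a), ready(c,c), ready(c,d), ready(e,a), ready(e,d), ready(e,e)}  (21 atoms)
goal ⊆ F1  ⇒  h_max = 1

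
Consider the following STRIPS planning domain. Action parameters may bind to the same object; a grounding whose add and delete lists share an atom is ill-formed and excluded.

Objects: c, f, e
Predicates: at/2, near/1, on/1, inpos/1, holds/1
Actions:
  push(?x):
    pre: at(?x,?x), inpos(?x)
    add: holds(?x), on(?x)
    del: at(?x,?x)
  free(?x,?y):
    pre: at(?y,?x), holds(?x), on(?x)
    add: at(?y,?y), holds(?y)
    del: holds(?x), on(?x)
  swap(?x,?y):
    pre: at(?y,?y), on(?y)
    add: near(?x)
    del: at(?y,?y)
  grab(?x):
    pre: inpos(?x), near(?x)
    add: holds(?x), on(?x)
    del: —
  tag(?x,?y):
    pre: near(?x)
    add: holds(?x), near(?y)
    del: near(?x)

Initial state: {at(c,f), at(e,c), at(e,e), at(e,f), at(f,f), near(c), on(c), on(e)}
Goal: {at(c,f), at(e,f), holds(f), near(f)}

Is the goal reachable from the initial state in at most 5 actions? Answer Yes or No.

1. swap(f,e)  →  {at(c,f), at(e,c), at(e,f), at(f,f), near(c), near(f), on(c), on(e)}
2. tag(f,c)  →  {at(c,f), at(e,c), at(e,f), at(f,f), holds(f), near(c), on(c), on(e)}
3. tag(c,f)  →  {at(c,f), at(e,c), at(e,f), at(f,f), holds(c), holds(f), near(f), on(c), on(e)}
optimal plan length = 3; 3 ≤ 5

Yes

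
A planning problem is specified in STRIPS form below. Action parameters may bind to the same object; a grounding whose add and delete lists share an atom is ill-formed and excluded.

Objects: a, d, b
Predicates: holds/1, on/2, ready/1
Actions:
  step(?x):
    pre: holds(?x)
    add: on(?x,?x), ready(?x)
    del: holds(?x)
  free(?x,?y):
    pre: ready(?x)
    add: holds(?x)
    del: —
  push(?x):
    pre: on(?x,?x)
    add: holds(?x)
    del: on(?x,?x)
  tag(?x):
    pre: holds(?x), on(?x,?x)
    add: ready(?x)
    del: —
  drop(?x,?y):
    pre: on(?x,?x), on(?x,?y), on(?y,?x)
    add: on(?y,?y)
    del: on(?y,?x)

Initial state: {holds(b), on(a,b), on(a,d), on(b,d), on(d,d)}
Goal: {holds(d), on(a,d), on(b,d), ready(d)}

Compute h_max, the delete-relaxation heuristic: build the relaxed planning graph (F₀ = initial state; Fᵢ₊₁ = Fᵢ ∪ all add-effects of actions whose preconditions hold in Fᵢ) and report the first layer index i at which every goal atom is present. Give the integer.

F0 = init (5 atoms)
F1 = F0 ∪ {holds(d), on(b,b), ready(b)}  (8 atoms)
F2 = F1 ∪ {ready(d)}  (9 atoms)
goal ⊆ F2  ⇒  h_max = 2

2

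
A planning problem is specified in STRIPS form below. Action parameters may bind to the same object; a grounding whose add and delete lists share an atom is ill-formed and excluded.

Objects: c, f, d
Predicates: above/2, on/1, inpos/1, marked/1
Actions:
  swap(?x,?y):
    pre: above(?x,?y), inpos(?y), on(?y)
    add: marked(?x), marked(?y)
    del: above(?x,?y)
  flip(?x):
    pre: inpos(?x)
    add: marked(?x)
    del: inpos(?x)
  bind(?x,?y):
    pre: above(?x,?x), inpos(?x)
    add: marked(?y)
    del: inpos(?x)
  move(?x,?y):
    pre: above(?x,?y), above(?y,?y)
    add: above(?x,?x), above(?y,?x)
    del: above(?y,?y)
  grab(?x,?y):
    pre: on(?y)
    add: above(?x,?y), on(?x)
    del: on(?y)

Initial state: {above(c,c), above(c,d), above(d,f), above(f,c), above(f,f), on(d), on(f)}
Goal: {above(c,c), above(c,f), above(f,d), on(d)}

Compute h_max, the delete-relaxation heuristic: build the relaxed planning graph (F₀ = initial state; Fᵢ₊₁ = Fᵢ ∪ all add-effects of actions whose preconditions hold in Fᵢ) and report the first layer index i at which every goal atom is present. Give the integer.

1

F0 = init (7 atoms)
F1 = F0 ∪ {above(c,f), above(d,d), above(f,d), on(c)}  (11 atoms)
goal ⊆ F1  ⇒  h_max = 1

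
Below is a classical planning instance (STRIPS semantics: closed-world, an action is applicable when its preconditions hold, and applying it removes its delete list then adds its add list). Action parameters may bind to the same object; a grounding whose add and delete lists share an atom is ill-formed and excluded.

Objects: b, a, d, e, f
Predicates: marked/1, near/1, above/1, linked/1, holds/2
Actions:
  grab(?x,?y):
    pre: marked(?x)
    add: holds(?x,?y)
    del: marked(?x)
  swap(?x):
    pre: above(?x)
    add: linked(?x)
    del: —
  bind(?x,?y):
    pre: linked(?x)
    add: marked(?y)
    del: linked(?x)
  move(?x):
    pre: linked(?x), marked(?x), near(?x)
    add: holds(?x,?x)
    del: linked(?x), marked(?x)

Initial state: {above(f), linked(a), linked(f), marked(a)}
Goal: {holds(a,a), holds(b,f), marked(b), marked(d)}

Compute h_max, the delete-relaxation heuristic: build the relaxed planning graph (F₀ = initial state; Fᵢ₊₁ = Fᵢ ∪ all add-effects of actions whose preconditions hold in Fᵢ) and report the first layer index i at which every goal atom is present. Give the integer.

2

F0 = init (4 atoms)
F1 = F0 ∪ {holds(a,a), holds(a,b), holds(a,d), holds(a,e), holds(a,f), marked(b), marked(d), marked(e), marked(f)}  (13 atoms)
F2 = F1 ∪ {holds(b,a), holds(b,b), holds(b,d), holds(b,e), holds(b,f), holds(d,a), holds(d,b), holds(d,d), holds(d,e), holds(d,f), holds(e,a), holds(e,b), holds(e,d), holds(e,e), holds(e,f), holds(f,a), holds(f,b), holds(f,d), holds(f,e), holds(f,f)}  (33 atoms)
goal ⊆ F2  ⇒  h_max = 2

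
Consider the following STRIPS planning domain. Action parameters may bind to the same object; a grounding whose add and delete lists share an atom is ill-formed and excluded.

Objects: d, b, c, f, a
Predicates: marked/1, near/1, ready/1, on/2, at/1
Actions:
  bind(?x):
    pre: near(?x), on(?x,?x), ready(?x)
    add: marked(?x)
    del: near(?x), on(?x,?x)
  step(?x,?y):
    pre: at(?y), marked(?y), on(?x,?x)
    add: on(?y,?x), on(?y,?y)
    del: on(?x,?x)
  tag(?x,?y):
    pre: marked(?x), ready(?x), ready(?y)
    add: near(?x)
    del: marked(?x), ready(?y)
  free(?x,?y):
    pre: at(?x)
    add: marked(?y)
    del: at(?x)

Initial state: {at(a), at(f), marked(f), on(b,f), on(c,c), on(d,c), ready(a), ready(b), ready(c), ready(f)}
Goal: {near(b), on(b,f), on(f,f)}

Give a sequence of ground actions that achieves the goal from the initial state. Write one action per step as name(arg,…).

1. step(c,f)  →  {at(a), at(f), marked(f), on(b,f), on(d,c), on(f,c), on(f,f), ready(a), ready(b), ready(c), ready(f)}
2. free(f,b)  →  {at(a), marked(b), marked(f), on(b,f), on(d,c), on(f,c), on(f,f), ready(a), ready(b), ready(c), ready(f)}
3. tag(b,b)  →  {at(a), marked(f), near(b), on(b,f), on(d,c), on(f,c), on(f,f), ready(a), ready(c), ready(f)}

step(c,f); free(f,b); tag(b,b)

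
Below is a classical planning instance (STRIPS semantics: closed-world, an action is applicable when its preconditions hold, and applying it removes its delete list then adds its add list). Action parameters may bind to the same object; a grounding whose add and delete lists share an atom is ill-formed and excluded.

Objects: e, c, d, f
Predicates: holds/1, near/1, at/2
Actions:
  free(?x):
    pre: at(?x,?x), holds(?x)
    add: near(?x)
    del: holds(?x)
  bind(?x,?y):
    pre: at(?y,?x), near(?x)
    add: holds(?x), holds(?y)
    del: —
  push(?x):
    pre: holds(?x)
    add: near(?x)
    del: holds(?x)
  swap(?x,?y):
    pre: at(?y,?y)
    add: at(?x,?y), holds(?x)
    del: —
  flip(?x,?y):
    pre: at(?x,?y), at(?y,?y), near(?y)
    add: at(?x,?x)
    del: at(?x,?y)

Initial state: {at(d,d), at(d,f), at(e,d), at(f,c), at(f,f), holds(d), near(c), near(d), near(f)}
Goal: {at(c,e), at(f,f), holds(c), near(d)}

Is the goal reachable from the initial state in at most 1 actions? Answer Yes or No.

1. flip(e,d)  →  {at(d,d), at(d,f), at(e,e), at(f,c), at(f,f), holds(d), near(c), near(d), near(f)}
2. swap(c,e)  →  {at(c,e), at(d,d), at(d,f), at(e,e), at(f,c), at(f,f), holds(c), holds(d), near(c), near(d), near(f)}
optimal plan length = 2; 2 > 1

No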